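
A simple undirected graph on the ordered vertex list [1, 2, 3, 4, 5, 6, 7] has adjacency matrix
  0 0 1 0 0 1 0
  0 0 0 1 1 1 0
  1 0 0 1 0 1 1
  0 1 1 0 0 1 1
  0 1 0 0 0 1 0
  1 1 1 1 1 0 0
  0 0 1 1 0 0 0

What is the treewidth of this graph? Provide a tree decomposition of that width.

Treewidth 2.
One optimal decomposition is:
Bags: B1 = {2, 4, 6}  B2 = {3, 4, 6}  B3 = {1, 3, 6}  B4 = {3, 4, 7}  B5 = {2, 5, 6}
Tree: B1–B2, B2–B3, B2–B4, B1–B5

Every bag has size at most 3, so the width is 3 − 1 = 2 and tw(G) ≤ 2. On the other hand G contains the 3-clique {1, 3, 6}. A clique must lie in a single bag of any decomposition, so no decomposition can have width below 2. Combining the bounds, tw(G) = 2.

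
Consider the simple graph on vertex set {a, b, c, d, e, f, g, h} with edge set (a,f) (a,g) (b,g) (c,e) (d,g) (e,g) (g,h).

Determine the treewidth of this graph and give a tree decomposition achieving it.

Treewidth 1.
Bags: B1 = {g, h}  B2 = {d, g}  B3 = {a, g}  B4 = {e, g}  B5 = {c, e}  B6 = {a, f}  B7 = {b, g}
Tree: B1–B2, B1–B3, B3–B4, B4–B5, B3–B6, B4–B7

Each bag holds 2 vertices, so the decomposition has width 1, which upper-bounds the treewidth. G has an edge, so its treewidth is at least 1. Hence tw(G) = 1 exactly.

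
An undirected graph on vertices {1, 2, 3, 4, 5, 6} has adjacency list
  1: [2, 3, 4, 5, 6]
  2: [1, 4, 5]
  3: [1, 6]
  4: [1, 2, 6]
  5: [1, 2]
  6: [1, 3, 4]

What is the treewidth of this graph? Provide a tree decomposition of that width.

Every bag has size at most 3, so the width is 3 − 1 = 2 and tw(G) ≤ 2. For the lower bound, the 3 vertices {1, 2, 4} are pairwise adjacent, and any tree decomposition puts a clique entirely inside one bag — forcing width ≥ 2. The upper and lower bounds meet at 2, so that is the treewidth.

Treewidth 2.
One optimal decomposition is:
Bags: B1 = {1, 2, 4}  B2 = {1, 2, 5}  B3 = {1, 4, 6}  B4 = {1, 3, 6}
Tree: B1–B2, B1–B3, B3–B4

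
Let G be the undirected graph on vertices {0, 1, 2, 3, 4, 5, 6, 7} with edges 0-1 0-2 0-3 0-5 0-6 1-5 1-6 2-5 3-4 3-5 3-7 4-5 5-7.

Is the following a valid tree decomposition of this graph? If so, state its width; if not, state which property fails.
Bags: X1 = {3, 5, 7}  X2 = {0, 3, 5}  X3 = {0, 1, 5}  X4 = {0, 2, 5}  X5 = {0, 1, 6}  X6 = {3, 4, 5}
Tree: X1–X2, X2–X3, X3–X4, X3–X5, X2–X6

Yes; width 2.

Checking the three conditions: (i) the bags cover all of {0, 1, 2, 3, 4, 5, 6, 7}; (ii) for each edge, some bag contains both endpoints; (iii) the bags containing any fixed vertex form a subtree. All hold, so the decomposition is valid with width 3 − 1 = 2.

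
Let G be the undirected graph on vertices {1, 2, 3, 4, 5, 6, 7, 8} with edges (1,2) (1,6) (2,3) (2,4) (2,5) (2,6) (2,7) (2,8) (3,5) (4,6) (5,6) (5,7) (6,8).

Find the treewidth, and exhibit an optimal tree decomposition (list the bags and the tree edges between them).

Each bag holds 3 vertices, so the decomposition has width 2, which upper-bounds the treewidth. On the other hand G contains the 3-clique {2, 3, 5}. A clique must lie in a single bag of any decomposition, so no decomposition can have width below 2. Therefore the treewidth is 2.

Treewidth 2.
One optimal decomposition is:
Bags: B1 = {2, 5, 6}  B2 = {2, 6, 8}  B3 = {1, 2, 6}  B4 = {2, 3, 5}  B5 = {2, 5, 7}  B6 = {2, 4, 6}
Tree: B1–B2, B1–B3, B1–B4, B4–B5, B3–B6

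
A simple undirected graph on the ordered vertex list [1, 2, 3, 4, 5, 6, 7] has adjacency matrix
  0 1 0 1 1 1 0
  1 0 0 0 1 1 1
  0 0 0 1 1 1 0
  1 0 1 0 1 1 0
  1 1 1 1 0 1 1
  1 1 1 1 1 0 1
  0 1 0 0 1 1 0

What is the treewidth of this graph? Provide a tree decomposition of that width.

Treewidth 3.
One such decomposition:
Bags: B1 = {1, 4, 5, 6}  B2 = {3, 4, 5, 6}  B3 = {1, 2, 5, 6}  B4 = {2, 5, 6, 7}
Tree: B1–B2, B1–B3, B3–B4

Every bag has size at most 4, so the width is 4 − 1 = 3 and tw(G) ≤ 3. Conversely, {1, 2, 5, 6} is a clique of size 4, and the vertices of any clique must share a bag in every tree decomposition; so some bag has ≥ 4 vertices and tw(G) ≥ 3. Combining the bounds, tw(G) = 3.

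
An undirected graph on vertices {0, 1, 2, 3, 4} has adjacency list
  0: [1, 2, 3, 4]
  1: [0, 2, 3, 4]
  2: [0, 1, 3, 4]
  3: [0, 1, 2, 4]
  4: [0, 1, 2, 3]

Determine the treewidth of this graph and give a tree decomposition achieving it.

Treewidth 4.
Bags: B1 = {0, 1, 2, 3, 4}
Tree: (single bag)

A single bag containing all 5 vertices is trivially a valid decomposition of width 4. On the other hand G contains the 5-clique {0, 1, 2, 3, 4}. A clique must lie in a single bag of any decomposition, so no decomposition can have width below 4. Therefore the treewidth is 4.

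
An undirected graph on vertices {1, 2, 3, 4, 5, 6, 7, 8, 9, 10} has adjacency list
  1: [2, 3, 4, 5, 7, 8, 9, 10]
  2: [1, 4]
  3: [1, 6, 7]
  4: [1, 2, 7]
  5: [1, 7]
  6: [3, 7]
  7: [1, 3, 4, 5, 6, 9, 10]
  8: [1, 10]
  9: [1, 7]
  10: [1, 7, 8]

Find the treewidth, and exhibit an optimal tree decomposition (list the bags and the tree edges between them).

The largest bag has 3 vertices, giving width 2; this decomposition certifies tw(G) ≤ 2. On the other hand G contains the 3-clique {1, 8, 10}. A clique must lie in a single bag of any decomposition, so no decomposition can have width below 2. The upper and lower bounds meet at 2, so that is the treewidth.

Treewidth 2.
Bags: B1 = {1, 8, 10}  B2 = {1, 7, 10}  B3 = {1, 4, 7}  B4 = {1, 2, 4}  B5 = {1, 3, 7}  B6 = {1, 7, 9}  B7 = {3, 6, 7}  B8 = {1, 5, 7}
Tree: B1–B2, B2–B3, B3–B4, B2–B5, B5–B6, B5–B7, B6–B8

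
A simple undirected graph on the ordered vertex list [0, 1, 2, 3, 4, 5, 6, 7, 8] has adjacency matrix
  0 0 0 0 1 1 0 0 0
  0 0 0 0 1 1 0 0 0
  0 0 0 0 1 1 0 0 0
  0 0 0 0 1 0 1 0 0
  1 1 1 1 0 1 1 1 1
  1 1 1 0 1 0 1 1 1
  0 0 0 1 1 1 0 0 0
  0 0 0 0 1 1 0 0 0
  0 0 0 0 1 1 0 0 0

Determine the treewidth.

2

A width-2 tree decomposition is:
Bags: B1 = {2, 4, 5}  B2 = {4, 5, 8}  B3 = {1, 4, 5}  B4 = {0, 4, 5}  B5 = {4, 5, 6}  B6 = {4, 5, 7}  B7 = {3, 4, 6}
Tree: B1–B2, B1–B3, B2–B4, B4–B5, B4–B6, B5–B7
The largest bag has 3 vertices, giving width 2; this decomposition certifies tw(G) ≤ 2. For the lower bound, the 3 vertices {3, 4, 6} are pairwise adjacent, and any tree decomposition puts a clique entirely inside one bag — forcing width ≥ 2. The upper and lower bounds meet at 2, so that is the treewidth.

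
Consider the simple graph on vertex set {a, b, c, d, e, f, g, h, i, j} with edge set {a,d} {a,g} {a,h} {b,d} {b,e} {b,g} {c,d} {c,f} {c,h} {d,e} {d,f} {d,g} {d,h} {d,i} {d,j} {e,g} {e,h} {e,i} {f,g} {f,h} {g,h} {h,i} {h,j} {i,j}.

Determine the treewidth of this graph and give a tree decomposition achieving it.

Every bag has size at most 4, so the width is 4 − 1 = 3 and tw(G) ≤ 3. On the other hand G contains the 4-clique {d, e, g, h}. A clique must lie in a single bag of any decomposition, so no decomposition can have width below 3. Therefore the treewidth is 3.

Treewidth 3.
One optimal decomposition is:
Bags: B1 = {d, e, g, h}  B2 = {d, f, g, h}  B3 = {a, d, g, h}  B4 = {b, d, e, g}  B5 = {d, e, h, i}  B6 = {c, d, f, h}  B7 = {d, h, i, j}
Tree: B1–B2, B2–B3, B1–B4, B1–B5, B2–B6, B5–B7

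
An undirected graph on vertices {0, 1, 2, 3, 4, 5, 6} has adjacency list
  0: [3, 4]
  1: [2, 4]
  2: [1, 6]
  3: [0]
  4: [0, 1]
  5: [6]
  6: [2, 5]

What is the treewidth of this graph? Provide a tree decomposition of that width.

Treewidth 1.
One optimal decomposition is:
Bags: B1 = {0, 3}  B2 = {0, 4}  B3 = {1, 4}  B4 = {1, 2}  B5 = {2, 6}  B6 = {5, 6}
Tree: B1–B2, B2–B3, B3–B4, B4–B5, B5–B6

The largest bag has 2 vertices, giving width 1; this decomposition certifies tw(G) ≤ 1. G has an edge, so its treewidth is at least 1. Therefore the treewidth is 1.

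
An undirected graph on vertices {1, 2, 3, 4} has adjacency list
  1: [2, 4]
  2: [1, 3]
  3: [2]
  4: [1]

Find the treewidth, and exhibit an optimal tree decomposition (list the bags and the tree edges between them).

Treewidth 1.
One such decomposition:
Bags: B1 = {2, 3}  B2 = {1, 2}  B3 = {1, 4}
Tree: B1–B2, B2–B3

The largest bag has 2 vertices, giving width 1; this decomposition certifies tw(G) ≤ 1. G has an edge, so its treewidth is at least 1. The upper and lower bounds meet at 1, so that is the treewidth.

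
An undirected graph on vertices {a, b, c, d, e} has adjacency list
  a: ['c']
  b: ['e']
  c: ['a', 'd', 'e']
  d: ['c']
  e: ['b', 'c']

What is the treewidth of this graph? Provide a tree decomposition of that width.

Treewidth 1.
Bags: B1 = {c, e}  B2 = {b, e}  B3 = {a, c}  B4 = {c, d}
Tree: B1–B2, B1–B3, B3–B4

Every bag has size at most 2, so the width is 2 − 1 = 1 and tw(G) ≤ 1. G has an edge, so its treewidth is at least 1. The upper and lower bounds meet at 1, so that is the treewidth.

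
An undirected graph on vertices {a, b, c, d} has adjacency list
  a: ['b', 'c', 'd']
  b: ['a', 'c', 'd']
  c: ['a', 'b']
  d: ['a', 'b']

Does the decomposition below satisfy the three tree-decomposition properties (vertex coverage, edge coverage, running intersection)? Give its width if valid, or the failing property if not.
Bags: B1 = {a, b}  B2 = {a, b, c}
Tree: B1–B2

No — vertex d appears in no bag.

A tree decomposition must satisfy three properties: every vertex lies in some bag; for every edge, both endpoints lie together in some bag; and for every vertex, the bags containing it form a connected subtree. Here vertex d appears in no bag, so the decomposition is invalid.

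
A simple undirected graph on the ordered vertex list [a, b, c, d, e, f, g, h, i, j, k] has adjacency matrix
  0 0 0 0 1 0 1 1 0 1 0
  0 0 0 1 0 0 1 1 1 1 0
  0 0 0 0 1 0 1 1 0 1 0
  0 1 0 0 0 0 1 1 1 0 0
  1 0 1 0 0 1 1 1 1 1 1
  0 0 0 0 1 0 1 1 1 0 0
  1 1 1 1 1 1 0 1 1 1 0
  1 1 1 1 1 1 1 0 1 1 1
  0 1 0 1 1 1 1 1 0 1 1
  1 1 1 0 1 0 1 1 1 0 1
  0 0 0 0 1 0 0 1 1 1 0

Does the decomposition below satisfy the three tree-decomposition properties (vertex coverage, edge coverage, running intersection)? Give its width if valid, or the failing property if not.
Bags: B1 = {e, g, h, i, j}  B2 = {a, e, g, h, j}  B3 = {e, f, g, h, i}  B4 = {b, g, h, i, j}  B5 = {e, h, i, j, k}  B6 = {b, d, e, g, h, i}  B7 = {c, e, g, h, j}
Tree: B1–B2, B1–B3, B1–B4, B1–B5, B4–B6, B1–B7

No — bags containing vertex e are not connected in the tree.

A tree decomposition must satisfy three properties: every vertex lies in some bag; for every edge, both endpoints lie together in some bag; and for every vertex, the bags containing it form a connected subtree. Here bags containing vertex e are not connected in the tree, so the decomposition is invalid.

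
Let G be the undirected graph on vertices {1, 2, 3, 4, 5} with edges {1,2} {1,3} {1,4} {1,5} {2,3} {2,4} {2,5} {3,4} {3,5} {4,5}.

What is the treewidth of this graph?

4

A width-4 tree decomposition is:
Bags: B1 = {1, 2, 3, 4, 5}
Tree: (single bag)
A single bag containing all 5 vertices is trivially a valid decomposition of width 4. On the other hand G contains the 5-clique {1, 2, 3, 4, 5}. A clique must lie in a single bag of any decomposition, so no decomposition can have width below 4. The upper and lower bounds meet at 4, so that is the treewidth.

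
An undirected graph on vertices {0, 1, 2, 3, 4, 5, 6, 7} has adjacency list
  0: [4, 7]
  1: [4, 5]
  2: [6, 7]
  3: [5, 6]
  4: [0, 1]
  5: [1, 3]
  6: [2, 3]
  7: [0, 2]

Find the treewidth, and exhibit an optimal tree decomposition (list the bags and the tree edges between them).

Every bag has size at most 3, so the width is 3 − 1 = 2 and tw(G) ≤ 2. Since 6–2–7–0–4–1–5–3–6 is a cycle in G, G is not acyclic. Forests are exactly the graphs of treewidth ≤ 1, so tw(G) ≥ 2. Combining the bounds, tw(G) = 2.

Treewidth 2.
One such decomposition:
Bags: B1 = {2, 6, 7}  B2 = {0, 6, 7}  B3 = {0, 4, 6}  B4 = {1, 4, 6}  B5 = {1, 5, 6}  B6 = {3, 5, 6}
Tree: B1–B2, B2–B3, B3–B4, B4–B5, B5–B6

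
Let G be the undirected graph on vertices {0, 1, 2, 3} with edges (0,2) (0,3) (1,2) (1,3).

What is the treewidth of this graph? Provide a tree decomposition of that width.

Every bag has size at most 3, so the width is 3 − 1 = 2 and tw(G) ≤ 2. For the lower bound, G contains the cycle 1–2–0–3–1, so G is not a forest; only forests have treewidth ≤ 1, hence tw(G) ≥ 2. Hence tw(G) = 2 exactly.

Treewidth 2.
One optimal decomposition is:
Bags: B1 = {0, 1, 2}  B2 = {0, 1, 3}
Tree: B1–B2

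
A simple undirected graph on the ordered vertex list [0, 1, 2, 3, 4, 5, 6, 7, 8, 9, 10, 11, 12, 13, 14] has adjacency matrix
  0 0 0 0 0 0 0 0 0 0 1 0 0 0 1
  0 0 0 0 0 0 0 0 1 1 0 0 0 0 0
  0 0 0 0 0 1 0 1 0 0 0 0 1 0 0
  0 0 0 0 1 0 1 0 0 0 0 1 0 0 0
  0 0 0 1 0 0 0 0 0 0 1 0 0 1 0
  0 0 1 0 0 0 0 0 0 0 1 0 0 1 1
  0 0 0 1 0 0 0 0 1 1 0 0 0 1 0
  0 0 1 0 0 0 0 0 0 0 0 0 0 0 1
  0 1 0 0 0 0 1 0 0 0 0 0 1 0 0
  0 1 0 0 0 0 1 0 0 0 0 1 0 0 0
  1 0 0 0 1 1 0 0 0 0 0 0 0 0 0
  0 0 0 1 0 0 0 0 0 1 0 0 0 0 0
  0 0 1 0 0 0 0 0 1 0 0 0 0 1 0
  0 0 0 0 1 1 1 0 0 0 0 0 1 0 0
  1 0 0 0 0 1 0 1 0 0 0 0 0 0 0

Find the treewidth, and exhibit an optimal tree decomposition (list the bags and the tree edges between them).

Every bag has size at most 4, so the width is 4 − 1 = 3 and tw(G) ≤ 3. For the lower bound: the 4 vertex sets {0,7,14}, {2}, {5}, {4,10,12,13} are disjoint, each induces a connected subgraph, and every pair is joined by at least one edge of G. Contracting each set to a single vertex therefore yields K_{4} as a minor, and since treewidth is minor-monotone, tw(G) ≥ tw(K_{4}) = 3. Combining the bounds, tw(G) = 3.

Treewidth 3.
Bags: B1 = {0, 2, 7, 14}  B2 = {0, 2, 5, 14}  B3 = {0, 2, 5, 10}  B4 = {2, 5, 10, 12}  B5 = {5, 10, 12, 13}  B6 = {4, 10, 12, 13}  B7 = {4, 8, 12, 13}  B8 = {4, 6, 8, 13}  B9 = {3, 4, 6, 8}  B10 = {1, 3, 6, 8}  B11 = {1, 3, 6, 9}  B12 = {1, 3, 9, 11}
Tree: B1–B2, B2–B3, B3–B4, B4–B5, B5–B6, B6–B7, B7–B8, B8–B9, B9–B10, B10–B11, B11–B12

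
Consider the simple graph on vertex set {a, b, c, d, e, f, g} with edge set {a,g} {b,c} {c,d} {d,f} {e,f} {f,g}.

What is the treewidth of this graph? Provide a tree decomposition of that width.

Treewidth 1.
One optimal decomposition is:
Bags: B1 = {c, d}  B2 = {d, f}  B3 = {b, c}  B4 = {e, f}  B5 = {f, g}  B6 = {a, g}
Tree: B1–B2, B1–B3, B2–B4, B2–B5, B5–B6

Every bag has size at most 2, so the width is 2 − 1 = 1 and tw(G) ≤ 1. Since G has at least one edge (e.g. c–d), it is not an edgeless graph, so tw(G) ≥ 1. Combining the bounds, tw(G) = 1.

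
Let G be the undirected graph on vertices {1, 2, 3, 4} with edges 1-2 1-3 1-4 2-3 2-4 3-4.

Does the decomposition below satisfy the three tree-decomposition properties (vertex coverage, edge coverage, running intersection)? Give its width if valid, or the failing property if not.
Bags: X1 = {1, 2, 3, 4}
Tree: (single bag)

Vertex coverage: the bags together contain {1, 2, 3, 4}, the full vertex set. Edge coverage: each edge of G has both endpoints in at least one bag. Running intersection: for every vertex, the bags containing it form a connected subtree. All three properties hold, so this is a valid tree decomposition of width max|bag| − 1 = 3, and hence tw(G) ≤ 3.

Yes; width 3.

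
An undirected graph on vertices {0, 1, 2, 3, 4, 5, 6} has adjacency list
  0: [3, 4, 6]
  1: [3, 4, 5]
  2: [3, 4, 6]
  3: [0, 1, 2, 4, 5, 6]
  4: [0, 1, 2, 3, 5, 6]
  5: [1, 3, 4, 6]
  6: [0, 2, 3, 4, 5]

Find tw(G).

3

A width-3 tree decomposition is:
Bags: B1 = {3, 4, 5, 6}  B2 = {0, 3, 4, 6}  B3 = {2, 3, 4, 6}  B4 = {1, 3, 4, 5}
Tree: B1–B2, B1–B3, B1–B4
Each bag holds 4 vertices, so the decomposition has width 3, which upper-bounds the treewidth. Conversely, {1, 3, 4, 5} is a clique of size 4, and the vertices of any clique must share a bag in every tree decomposition; so some bag has ≥ 4 vertices and tw(G) ≥ 3. Combining the bounds, tw(G) = 3.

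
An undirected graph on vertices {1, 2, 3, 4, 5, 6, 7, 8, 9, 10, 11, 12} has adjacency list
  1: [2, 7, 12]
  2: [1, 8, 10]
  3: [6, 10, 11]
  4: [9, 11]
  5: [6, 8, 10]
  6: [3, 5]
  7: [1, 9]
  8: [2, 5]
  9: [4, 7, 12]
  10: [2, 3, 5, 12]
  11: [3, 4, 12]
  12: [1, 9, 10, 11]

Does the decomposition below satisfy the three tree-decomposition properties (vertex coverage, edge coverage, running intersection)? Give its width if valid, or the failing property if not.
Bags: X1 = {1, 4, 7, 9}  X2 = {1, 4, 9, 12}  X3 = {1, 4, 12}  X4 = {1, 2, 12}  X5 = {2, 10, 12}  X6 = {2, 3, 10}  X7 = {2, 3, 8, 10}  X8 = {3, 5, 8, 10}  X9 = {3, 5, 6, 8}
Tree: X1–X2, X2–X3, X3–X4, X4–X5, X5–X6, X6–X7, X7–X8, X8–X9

No — vertex 11 appears in no bag.

A tree decomposition must satisfy three properties: every vertex lies in some bag; for every edge, both endpoints lie together in some bag; and for every vertex, the bags containing it form a connected subtree. Here vertex 11 appears in no bag, so the decomposition is invalid.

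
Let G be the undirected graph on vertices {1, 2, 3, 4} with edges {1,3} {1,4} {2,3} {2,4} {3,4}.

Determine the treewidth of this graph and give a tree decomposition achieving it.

Every bag has size at most 3, so the width is 3 − 1 = 2 and tw(G) ≤ 2. Conversely, {1, 3, 4} is a clique of size 3, and the vertices of any clique must share a bag in every tree decomposition; so some bag has ≥ 3 vertices and tw(G) ≥ 2. Therefore the treewidth is 2.

Treewidth 2.
One optimal decomposition is:
Bags: B1 = {1, 3, 4}  B2 = {2, 3, 4}
Tree: B1–B2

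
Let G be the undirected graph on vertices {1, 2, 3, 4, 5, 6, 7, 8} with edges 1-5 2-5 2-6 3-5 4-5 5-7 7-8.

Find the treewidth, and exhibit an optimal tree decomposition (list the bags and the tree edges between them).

Treewidth 1.
One such decomposition:
Bags: B1 = {2, 5}  B2 = {5, 7}  B3 = {4, 5}  B4 = {7, 8}  B5 = {1, 5}  B6 = {3, 5}  B7 = {2, 6}
Tree: B1–B2, B2–B3, B2–B4, B3–B5, B3–B6, B1–B7

The largest bag has 2 vertices, giving width 1; this decomposition certifies tw(G) ≤ 1. Since G has at least one edge (e.g. 2–5), it is not an edgeless graph, so tw(G) ≥ 1. Therefore the treewidth is 1.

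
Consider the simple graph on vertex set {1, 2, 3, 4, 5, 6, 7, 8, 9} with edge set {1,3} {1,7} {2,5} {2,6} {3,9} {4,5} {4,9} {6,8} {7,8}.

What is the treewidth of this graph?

2

A width-2 tree decomposition is:
Bags: B1 = {1, 7, 8}  B2 = {1, 6, 8}  B3 = {1, 2, 6}  B4 = {1, 2, 5}  B5 = {1, 4, 5}  B6 = {1, 4, 9}  B7 = {1, 3, 9}
Tree: B1–B2, B2–B3, B3–B4, B4–B5, B5–B6, B6–B7
Every bag has size at most 3, so the width is 3 − 1 = 2 and tw(G) ≤ 2. The edges 1–7–8–6–2–5–4–9–3–1 form a cycle, so G is not a tree and its treewidth is at least 2. Hence tw(G) = 2 exactly.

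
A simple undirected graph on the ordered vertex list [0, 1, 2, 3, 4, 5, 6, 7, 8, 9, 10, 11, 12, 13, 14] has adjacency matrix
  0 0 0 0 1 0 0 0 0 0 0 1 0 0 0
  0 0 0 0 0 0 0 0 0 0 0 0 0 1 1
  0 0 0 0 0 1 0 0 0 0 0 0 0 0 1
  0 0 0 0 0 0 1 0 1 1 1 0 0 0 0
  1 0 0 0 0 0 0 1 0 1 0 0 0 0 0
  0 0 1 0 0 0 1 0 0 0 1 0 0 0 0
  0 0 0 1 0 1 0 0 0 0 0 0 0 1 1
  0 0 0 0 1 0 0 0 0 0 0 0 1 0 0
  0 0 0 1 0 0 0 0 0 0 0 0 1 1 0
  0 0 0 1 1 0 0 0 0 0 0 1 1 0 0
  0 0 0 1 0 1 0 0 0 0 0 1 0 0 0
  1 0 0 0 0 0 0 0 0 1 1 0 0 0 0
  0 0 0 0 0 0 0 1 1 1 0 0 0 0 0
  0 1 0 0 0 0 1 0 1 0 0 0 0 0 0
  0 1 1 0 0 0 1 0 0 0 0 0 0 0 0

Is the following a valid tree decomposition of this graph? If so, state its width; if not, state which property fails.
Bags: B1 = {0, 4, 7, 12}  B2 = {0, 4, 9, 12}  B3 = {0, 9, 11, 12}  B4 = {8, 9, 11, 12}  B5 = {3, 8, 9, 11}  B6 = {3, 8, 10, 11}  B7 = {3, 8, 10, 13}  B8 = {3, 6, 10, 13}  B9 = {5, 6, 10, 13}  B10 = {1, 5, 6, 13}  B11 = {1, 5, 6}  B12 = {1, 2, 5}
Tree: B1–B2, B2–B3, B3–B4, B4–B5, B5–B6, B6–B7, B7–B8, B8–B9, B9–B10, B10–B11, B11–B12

No — vertex 14 appears in no bag.

A tree decomposition must satisfy three properties: every vertex lies in some bag; for every edge, both endpoints lie together in some bag; and for every vertex, the bags containing it form a connected subtree. Here vertex 14 appears in no bag, so the decomposition is invalid.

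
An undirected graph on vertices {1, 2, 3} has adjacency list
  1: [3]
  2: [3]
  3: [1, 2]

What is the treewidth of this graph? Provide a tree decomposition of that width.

Every bag has size at most 2, so the width is 2 − 1 = 1 and tw(G) ≤ 1. G has an edge, so its treewidth is at least 1. Hence tw(G) = 1 exactly.

Treewidth 1.
One optimal decomposition is:
Bags: B1 = {1, 3}  B2 = {2, 3}
Tree: B1–B2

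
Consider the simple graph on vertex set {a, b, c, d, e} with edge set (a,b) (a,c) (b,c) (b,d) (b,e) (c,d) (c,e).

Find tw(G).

A width-2 tree decomposition is:
Bags: B1 = {a, b, c}  B2 = {b, c, d}  B3 = {b, c, e}
Tree: B1–B2, B2–B3
Each bag holds 3 vertices, so the decomposition has width 2, which upper-bounds the treewidth. Conversely, {b, c, d} is a clique of size 3, and the vertices of any clique must share a bag in every tree decomposition; so some bag has ≥ 3 vertices and tw(G) ≥ 2. The upper and lower bounds meet at 2, so that is the treewidth.

2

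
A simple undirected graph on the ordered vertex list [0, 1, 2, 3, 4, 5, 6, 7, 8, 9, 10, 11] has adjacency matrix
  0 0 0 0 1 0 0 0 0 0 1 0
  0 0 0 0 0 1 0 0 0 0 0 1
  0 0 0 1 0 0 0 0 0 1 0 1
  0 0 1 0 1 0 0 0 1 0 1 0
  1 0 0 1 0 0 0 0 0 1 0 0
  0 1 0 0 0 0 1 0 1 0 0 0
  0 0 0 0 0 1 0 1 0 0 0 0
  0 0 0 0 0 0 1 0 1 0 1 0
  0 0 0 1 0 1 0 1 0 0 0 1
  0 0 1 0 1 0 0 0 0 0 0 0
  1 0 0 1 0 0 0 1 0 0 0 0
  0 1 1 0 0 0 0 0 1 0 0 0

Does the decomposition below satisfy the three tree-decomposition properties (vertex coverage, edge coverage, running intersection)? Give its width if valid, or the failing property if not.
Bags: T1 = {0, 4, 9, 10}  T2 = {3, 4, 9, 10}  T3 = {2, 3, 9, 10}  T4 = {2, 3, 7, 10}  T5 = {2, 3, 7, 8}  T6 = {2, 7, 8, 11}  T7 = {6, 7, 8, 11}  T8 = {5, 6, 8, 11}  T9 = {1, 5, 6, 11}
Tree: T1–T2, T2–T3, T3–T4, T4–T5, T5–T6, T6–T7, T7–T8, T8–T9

Yes; width 3.

Checking the three conditions: (i) the bags cover all of {0, 1, 2, 3, 4, 5, 6, 7, 8, 9, 10, 11}; (ii) for each edge, some bag contains both endpoints; (iii) the bags containing any fixed vertex form a subtree. All hold, so the decomposition is valid with width 4 − 1 = 3.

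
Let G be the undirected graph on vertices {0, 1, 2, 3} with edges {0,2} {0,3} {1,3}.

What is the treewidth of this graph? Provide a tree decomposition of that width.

Each bag holds 2 vertices, so the decomposition has width 1, which upper-bounds the treewidth. G has an edge, so its treewidth is at least 1. Hence tw(G) = 1 exactly.

Treewidth 1.
Bags: B1 = {0, 2}  B2 = {0, 3}  B3 = {1, 3}
Tree: B1–B2, B2–B3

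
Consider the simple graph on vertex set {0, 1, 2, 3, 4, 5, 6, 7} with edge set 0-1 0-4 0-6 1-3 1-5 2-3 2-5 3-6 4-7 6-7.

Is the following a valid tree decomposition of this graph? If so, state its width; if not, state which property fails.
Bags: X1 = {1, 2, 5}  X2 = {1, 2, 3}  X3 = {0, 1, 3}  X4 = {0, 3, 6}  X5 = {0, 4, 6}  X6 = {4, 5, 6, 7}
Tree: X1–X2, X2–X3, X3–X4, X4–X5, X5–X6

A tree decomposition must satisfy three properties: every vertex lies in some bag; for every edge, both endpoints lie together in some bag; and for every vertex, the bags containing it form a connected subtree. Here bags containing vertex 5 are not connected in the tree, so the decomposition is invalid.

No — bags containing vertex 5 are not connected in the tree.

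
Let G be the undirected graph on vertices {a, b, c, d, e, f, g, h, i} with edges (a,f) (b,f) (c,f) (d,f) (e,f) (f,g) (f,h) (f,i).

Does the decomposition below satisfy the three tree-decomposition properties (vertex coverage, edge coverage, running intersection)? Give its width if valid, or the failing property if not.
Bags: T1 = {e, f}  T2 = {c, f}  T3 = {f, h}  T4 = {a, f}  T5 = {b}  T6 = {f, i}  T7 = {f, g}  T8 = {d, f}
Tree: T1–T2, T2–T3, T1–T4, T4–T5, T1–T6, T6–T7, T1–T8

No — edge (f,b) lies in no bag.

A tree decomposition must satisfy three properties: every vertex lies in some bag; for every edge, both endpoints lie together in some bag; and for every vertex, the bags containing it form a connected subtree. Here edge (f,b) lies in no bag, so the decomposition is invalid.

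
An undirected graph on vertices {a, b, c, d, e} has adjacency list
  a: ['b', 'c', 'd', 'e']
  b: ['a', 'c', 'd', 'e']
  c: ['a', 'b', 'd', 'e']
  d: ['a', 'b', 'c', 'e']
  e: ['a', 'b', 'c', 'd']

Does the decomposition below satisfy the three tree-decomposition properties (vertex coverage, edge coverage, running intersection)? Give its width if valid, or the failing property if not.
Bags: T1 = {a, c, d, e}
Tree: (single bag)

A tree decomposition must satisfy three properties: every vertex lies in some bag; for every edge, both endpoints lie together in some bag; and for every vertex, the bags containing it form a connected subtree. Here vertex b appears in no bag, so the decomposition is invalid.

No — vertex b appears in no bag.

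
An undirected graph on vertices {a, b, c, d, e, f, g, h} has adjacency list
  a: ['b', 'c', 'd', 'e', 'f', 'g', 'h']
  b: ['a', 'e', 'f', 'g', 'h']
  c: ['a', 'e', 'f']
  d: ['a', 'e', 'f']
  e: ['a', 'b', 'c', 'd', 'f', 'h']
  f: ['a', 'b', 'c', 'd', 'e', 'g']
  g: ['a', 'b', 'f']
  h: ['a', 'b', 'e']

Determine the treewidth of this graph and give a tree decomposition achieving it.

The largest bag has 4 vertices, giving width 3; this decomposition certifies tw(G) ≤ 3. On the other hand G contains the 4-clique {a, b, e, h}. A clique must lie in a single bag of any decomposition, so no decomposition can have width below 3. The upper and lower bounds meet at 3, so that is the treewidth.

Treewidth 3.
One optimal decomposition is:
Bags: B1 = {a, b, e, h}  B2 = {a, b, e, f}  B3 = {a, c, e, f}  B4 = {a, b, f, g}  B5 = {a, d, e, f}
Tree: B1–B2, B2–B3, B2–B4, B3–B5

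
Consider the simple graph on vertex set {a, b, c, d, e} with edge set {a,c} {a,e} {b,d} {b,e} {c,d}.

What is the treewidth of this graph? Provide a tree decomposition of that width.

The largest bag has 3 vertices, giving width 2; this decomposition certifies tw(G) ≤ 2. Since c–d–b–e–a–c is a cycle in G, G is not acyclic. Forests are exactly the graphs of treewidth ≤ 1, so tw(G) ≥ 2. Therefore the treewidth is 2.

Treewidth 2.
Bags: B1 = {b, c, d}  B2 = {b, c, e}  B3 = {a, c, e}
Tree: B1–B2, B2–B3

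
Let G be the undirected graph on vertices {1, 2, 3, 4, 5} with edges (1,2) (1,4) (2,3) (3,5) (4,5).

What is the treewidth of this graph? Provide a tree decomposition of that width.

Treewidth 2.
One optimal decomposition is:
Bags: B1 = {3, 4, 5}  B2 = {1, 3, 4}  B3 = {1, 2, 3}
Tree: B1–B2, B2–B3

Every bag has size at most 3, so the width is 3 − 1 = 2 and tw(G) ≤ 2. The edges 3–5–4–1–2–3 form a cycle, so G is not a tree and its treewidth is at least 2. Hence tw(G) = 2 exactly.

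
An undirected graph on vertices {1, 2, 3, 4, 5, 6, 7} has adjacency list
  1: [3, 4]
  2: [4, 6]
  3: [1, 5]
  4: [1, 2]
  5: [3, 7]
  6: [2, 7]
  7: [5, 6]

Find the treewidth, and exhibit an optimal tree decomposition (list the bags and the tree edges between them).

Every bag has size at most 3, so the width is 3 − 1 = 2 and tw(G) ≤ 2. Since 1–4–2–6–7–5–3–1 is a cycle in G, G is not acyclic. Forests are exactly the graphs of treewidth ≤ 1, so tw(G) ≥ 2. Combining the bounds, tw(G) = 2.

Treewidth 2.
One optimal decomposition is:
Bags: B1 = {1, 2, 4}  B2 = {1, 2, 6}  B3 = {1, 6, 7}  B4 = {1, 5, 7}  B5 = {1, 3, 5}
Tree: B1–B2, B2–B3, B3–B4, B4–B5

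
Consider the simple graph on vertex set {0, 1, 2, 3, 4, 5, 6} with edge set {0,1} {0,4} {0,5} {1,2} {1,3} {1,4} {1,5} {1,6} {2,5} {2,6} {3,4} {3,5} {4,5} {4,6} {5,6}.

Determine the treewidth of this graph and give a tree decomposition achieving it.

The largest bag has 4 vertices, giving width 3; this decomposition certifies tw(G) ≤ 3. On the other hand G contains the 4-clique {1, 2, 5, 6}. A clique must lie in a single bag of any decomposition, so no decomposition can have width below 3. Hence tw(G) = 3 exactly.

Treewidth 3.
One optimal decomposition is:
Bags: B1 = {1, 4, 5, 6}  B2 = {1, 2, 5, 6}  B3 = {0, 1, 4, 5}  B4 = {1, 3, 4, 5}
Tree: B1–B2, B1–B3, B1–B4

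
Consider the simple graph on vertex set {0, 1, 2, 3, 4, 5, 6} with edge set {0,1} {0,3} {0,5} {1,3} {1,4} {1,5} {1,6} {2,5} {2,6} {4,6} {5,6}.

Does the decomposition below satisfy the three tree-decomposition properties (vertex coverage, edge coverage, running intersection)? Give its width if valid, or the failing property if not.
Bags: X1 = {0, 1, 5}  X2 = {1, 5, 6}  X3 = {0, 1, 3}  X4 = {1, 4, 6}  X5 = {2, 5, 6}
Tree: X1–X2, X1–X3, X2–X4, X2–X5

Vertex coverage: the bags together contain {0, 1, 2, 3, 4, 5, 6}, the full vertex set. Edge coverage: each edge of G has both endpoints in at least one bag. Running intersection: for every vertex, the bags containing it form a connected subtree. All three properties hold, so this is a valid tree decomposition of width max|bag| − 1 = 2, and hence tw(G) ≤ 2.

Yes; width 2.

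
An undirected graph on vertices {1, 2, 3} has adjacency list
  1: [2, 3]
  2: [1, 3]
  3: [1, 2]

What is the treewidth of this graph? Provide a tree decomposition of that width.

Treewidth 2.
One such decomposition:
Bags: B1 = {1, 2, 3}
Tree: (single bag)

With just one bag of size 3, the width is 3 − 1 = 2, so tw(G) ≤ 2. On the other hand G contains the 3-clique {1, 2, 3}. A clique must lie in a single bag of any decomposition, so no decomposition can have width below 2. The upper and lower bounds meet at 2, so that is the treewidth.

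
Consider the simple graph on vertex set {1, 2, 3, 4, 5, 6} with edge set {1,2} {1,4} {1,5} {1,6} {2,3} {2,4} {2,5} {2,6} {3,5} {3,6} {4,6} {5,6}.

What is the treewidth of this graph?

3

A width-3 tree decomposition is:
Bags: B1 = {1, 2, 4, 6}  B2 = {1, 2, 5, 6}  B3 = {2, 3, 5, 6}
Tree: B1–B2, B2–B3
Each bag holds 4 vertices, so the decomposition has width 3, which upper-bounds the treewidth. Conversely, {1, 2, 4, 6} is a clique of size 4, and the vertices of any clique must share a bag in every tree decomposition; so some bag has ≥ 4 vertices and tw(G) ≥ 3. The upper and lower bounds meet at 3, so that is the treewidth.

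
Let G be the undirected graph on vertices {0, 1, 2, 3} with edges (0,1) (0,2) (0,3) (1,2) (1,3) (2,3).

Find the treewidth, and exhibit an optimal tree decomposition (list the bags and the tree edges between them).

A single bag containing all 4 vertices is trivially a valid decomposition of width 3. On the other hand G contains the 4-clique {0, 1, 2, 3}. A clique must lie in a single bag of any decomposition, so no decomposition can have width below 3. Hence tw(G) = 3 exactly.

Treewidth 3.
One optimal decomposition is:
Bags: B1 = {0, 1, 2, 3}
Tree: (single bag)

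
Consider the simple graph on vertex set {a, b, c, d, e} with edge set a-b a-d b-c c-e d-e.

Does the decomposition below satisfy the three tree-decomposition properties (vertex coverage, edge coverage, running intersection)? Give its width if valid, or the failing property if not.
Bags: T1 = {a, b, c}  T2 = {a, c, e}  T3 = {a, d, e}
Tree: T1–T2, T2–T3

Yes; width 2.

Every vertex of G appears in some bag (union = {a, b, c, d, e}); every edge is covered by a bag; and for each vertex v the set of bags containing v is connected in the bag tree. The decomposition is therefore valid. The largest bag has 3 vertices, so the width is 2.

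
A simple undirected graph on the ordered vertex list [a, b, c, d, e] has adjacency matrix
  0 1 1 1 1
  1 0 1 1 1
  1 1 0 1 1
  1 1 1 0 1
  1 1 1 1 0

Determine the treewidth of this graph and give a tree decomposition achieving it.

Treewidth 4.
Bags: B1 = {a, b, c, d, e}
Tree: (single bag)

A single bag containing all 5 vertices is trivially a valid decomposition of width 4. Conversely, {a, b, c, d, e} is a clique of size 5, and the vertices of any clique must share a bag in every tree decomposition; so some bag has ≥ 5 vertices and tw(G) ≥ 4. Therefore the treewidth is 4.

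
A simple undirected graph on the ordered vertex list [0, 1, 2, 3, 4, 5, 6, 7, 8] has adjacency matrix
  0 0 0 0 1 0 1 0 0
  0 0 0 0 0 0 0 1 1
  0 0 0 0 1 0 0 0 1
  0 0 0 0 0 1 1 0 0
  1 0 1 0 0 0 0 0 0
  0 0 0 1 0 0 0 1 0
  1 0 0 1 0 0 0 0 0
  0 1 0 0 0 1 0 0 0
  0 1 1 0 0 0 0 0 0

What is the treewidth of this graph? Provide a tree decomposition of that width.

Every bag has size at most 3, so the width is 3 − 1 = 2 and tw(G) ≤ 2. The edges 2–4–0–6–3–5–7–1–8–2 form a cycle, so G is not a tree and its treewidth is at least 2. Therefore the treewidth is 2.

Treewidth 2.
One such decomposition:
Bags: B1 = {0, 2, 4}  B2 = {0, 2, 6}  B3 = {2, 3, 6}  B4 = {2, 3, 5}  B5 = {2, 5, 7}  B6 = {1, 2, 7}  B7 = {1, 2, 8}
Tree: B1–B2, B2–B3, B3–B4, B4–B5, B5–B6, B6–B7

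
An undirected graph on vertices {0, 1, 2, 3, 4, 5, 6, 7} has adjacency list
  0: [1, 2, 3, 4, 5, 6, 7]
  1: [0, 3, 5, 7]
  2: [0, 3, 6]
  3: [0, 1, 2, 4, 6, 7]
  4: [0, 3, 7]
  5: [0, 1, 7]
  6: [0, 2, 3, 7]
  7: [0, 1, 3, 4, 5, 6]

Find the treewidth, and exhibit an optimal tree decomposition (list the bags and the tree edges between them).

Treewidth 3.
One such decomposition:
Bags: B1 = {0, 3, 6, 7}  B2 = {0, 3, 4, 7}  B3 = {0, 1, 3, 7}  B4 = {0, 2, 3, 6}  B5 = {0, 1, 5, 7}
Tree: B1–B2, B2–B3, B1–B4, B3–B5

Each bag holds 4 vertices, so the decomposition has width 3, which upper-bounds the treewidth. For the lower bound, the 4 vertices {0, 2, 3, 6} are pairwise adjacent, and any tree decomposition puts a clique entirely inside one bag — forcing width ≥ 3. Therefore the treewidth is 3.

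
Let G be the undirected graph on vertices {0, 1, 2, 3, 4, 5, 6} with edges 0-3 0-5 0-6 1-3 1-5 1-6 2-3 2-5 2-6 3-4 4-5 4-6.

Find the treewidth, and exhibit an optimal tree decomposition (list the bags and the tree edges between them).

Every bag has size at most 4, so the width is 4 − 1 = 3 and tw(G) ≤ 3. For the lower bound: the 4 vertex sets {3,4}, {2,6}, {5}, {1} are disjoint, each induces a connected subgraph, and every pair is joined by at least one edge of G. Contracting each set to a single vertex therefore yields K_{4} as a minor, and since treewidth is minor-monotone, tw(G) ≥ tw(K_{4}) = 3. Hence tw(G) = 3 exactly.

Treewidth 3.
Bags: B1 = {3, 4, 5, 6}  B2 = {2, 3, 5, 6}  B3 = {1, 3, 5, 6}  B4 = {0, 3, 5, 6}
Tree: B1–B2, B2–B3, B3–B4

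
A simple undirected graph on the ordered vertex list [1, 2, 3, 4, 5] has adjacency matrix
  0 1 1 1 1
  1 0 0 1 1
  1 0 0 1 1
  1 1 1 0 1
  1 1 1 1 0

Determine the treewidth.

3

A width-3 tree decomposition is:
Bags: B1 = {1, 3, 4, 5}  B2 = {1, 2, 4, 5}
Tree: B1–B2
Each bag holds 4 vertices, so the decomposition has width 3, which upper-bounds the treewidth. For the lower bound, the 4 vertices {1, 2, 4, 5} are pairwise adjacent, and any tree decomposition puts a clique entirely inside one bag — forcing width ≥ 3. The upper and lower bounds meet at 3, so that is the treewidth.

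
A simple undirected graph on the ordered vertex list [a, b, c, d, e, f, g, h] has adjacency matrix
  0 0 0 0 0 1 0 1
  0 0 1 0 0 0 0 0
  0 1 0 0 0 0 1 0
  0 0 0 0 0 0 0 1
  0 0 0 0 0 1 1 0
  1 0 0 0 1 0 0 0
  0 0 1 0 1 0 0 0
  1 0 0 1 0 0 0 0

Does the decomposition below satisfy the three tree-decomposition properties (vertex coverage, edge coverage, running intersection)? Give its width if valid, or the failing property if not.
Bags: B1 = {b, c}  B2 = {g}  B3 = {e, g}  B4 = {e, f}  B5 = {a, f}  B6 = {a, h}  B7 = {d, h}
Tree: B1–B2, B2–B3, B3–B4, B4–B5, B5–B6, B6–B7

No — edge (c,g) lies in no bag.

A tree decomposition must satisfy three properties: every vertex lies in some bag; for every edge, both endpoints lie together in some bag; and for every vertex, the bags containing it form a connected subtree. Here edge (c,g) lies in no bag, so the decomposition is invalid.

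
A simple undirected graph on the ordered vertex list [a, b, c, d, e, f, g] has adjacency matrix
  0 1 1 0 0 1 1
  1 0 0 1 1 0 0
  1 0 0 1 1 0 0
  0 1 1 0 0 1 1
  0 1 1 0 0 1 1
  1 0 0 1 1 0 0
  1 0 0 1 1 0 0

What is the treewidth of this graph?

A width-3 tree decomposition is:
Bags: B1 = {a, d, e, f}  B2 = {a, b, d, e}  B3 = {a, d, e, g}  B4 = {a, c, d, e}
Tree: B1–B2, B2–B3, B3–B4
The largest bag has 4 vertices, giving width 3; this decomposition certifies tw(G) ≤ 3. For the lower bound: the 4 vertex sets {d,f}, {b,e}, {a}, {g} are disjoint, each induces a connected subgraph, and every pair is joined by at least one edge of G. Contracting each set to a single vertex therefore yields K_{4} as a minor, and since treewidth is minor-monotone, tw(G) ≥ tw(K_{4}) = 3. The upper and lower bounds meet at 3, so that is the treewidth.

3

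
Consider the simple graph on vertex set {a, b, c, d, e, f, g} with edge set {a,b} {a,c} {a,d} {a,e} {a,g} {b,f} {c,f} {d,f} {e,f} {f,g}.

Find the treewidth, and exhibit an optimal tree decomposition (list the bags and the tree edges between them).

Each bag holds 3 vertices, so the decomposition has width 2, which upper-bounds the treewidth. The edges f–e–a–g–f form a cycle, so G is not a tree and its treewidth is at least 2. Hence tw(G) = 2 exactly.

Treewidth 2.
One such decomposition:
Bags: B1 = {a, e, f}  B2 = {a, f, g}  B3 = {a, d, f}  B4 = {a, b, f}  B5 = {a, c, f}
Tree: B1–B2, B2–B3, B3–B4, B4–B5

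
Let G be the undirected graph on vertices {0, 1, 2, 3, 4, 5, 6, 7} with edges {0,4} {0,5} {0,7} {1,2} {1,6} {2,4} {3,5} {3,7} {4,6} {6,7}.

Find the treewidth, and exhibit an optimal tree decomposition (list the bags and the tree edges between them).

Each bag holds 3 vertices, so the decomposition has width 2, which upper-bounds the treewidth. Since 3–5–0–7–3 is a cycle in G, G is not acyclic. Forests are exactly the graphs of treewidth ≤ 1, so tw(G) ≥ 2. Hence tw(G) = 2 exactly.

Treewidth 2.
One optimal decomposition is:
Bags: B1 = {3, 5, 7}  B2 = {0, 5, 7}  B3 = {0, 6, 7}  B4 = {0, 4, 6}  B5 = {1, 4, 6}  B6 = {1, 2, 4}
Tree: B1–B2, B2–B3, B3–B4, B4–B5, B5–B6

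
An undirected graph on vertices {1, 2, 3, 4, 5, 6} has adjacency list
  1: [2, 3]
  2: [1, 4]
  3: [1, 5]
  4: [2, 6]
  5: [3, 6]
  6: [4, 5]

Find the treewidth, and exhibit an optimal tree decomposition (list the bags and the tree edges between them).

Each bag holds 3 vertices, so the decomposition has width 2, which upper-bounds the treewidth. For the lower bound, G contains the cycle 1–2–4–6–5–3–1, so G is not a forest; only forests have treewidth ≤ 1, hence tw(G) ≥ 2. Combining the bounds, tw(G) = 2.

Treewidth 2.
One optimal decomposition is:
Bags: B1 = {1, 2, 4}  B2 = {1, 4, 6}  B3 = {1, 5, 6}  B4 = {1, 3, 5}
Tree: B1–B2, B2–B3, B3–B4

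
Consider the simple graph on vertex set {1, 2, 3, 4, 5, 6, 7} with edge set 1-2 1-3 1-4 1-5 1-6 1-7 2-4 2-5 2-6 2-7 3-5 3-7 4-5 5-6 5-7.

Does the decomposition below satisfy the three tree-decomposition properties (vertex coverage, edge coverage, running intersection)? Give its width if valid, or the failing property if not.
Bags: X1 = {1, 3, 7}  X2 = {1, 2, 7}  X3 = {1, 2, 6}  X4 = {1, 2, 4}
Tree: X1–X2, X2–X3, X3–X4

No — vertex 5 appears in no bag.

A tree decomposition must satisfy three properties: every vertex lies in some bag; for every edge, both endpoints lie together in some bag; and for every vertex, the bags containing it form a connected subtree. Here vertex 5 appears in no bag, so the decomposition is invalid.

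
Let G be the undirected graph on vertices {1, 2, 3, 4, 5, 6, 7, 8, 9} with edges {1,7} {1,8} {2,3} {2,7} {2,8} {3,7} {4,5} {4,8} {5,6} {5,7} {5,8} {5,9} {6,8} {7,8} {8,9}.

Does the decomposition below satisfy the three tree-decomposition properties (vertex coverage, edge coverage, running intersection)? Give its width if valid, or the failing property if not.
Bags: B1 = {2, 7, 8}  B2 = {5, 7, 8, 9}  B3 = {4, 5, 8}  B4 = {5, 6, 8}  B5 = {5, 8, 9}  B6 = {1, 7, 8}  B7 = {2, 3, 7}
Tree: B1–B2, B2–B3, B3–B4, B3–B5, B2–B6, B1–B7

No — bags containing vertex 9 are not connected in the tree.

A tree decomposition must satisfy three properties: every vertex lies in some bag; for every edge, both endpoints lie together in some bag; and for every vertex, the bags containing it form a connected subtree. Here bags containing vertex 9 are not connected in the tree, so the decomposition is invalid.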